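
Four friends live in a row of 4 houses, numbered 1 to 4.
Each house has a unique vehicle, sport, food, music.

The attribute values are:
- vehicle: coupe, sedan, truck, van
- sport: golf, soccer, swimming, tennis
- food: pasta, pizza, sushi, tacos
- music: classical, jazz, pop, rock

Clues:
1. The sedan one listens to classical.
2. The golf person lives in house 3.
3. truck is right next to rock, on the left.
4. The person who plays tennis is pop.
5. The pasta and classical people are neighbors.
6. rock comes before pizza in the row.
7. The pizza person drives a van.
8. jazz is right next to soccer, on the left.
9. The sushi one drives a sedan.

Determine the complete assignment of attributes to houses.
Solution:

House | Vehicle | Sport | Food | Music
--------------------------------------
  1   | truck | swimming | tacos | jazz
  2   | coupe | soccer | pasta | rock
  3   | sedan | golf | sushi | classical
  4   | van | tennis | pizza | pop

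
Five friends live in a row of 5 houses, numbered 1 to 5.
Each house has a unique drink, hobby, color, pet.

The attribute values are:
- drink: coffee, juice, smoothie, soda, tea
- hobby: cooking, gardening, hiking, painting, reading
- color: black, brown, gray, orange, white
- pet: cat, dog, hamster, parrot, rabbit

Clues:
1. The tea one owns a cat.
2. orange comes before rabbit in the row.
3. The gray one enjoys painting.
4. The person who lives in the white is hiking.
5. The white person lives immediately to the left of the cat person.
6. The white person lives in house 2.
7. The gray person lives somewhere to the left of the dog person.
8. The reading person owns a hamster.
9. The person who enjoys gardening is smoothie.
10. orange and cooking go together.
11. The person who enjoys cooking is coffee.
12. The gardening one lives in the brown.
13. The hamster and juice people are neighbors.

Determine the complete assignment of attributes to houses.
Solution:

House | Drink | Hobby | Color | Pet
-----------------------------------
  1   | soda | reading | black | hamster
  2   | juice | hiking | white | parrot
  3   | tea | painting | gray | cat
  4   | coffee | cooking | orange | dog
  5   | smoothie | gardening | brown | rabbit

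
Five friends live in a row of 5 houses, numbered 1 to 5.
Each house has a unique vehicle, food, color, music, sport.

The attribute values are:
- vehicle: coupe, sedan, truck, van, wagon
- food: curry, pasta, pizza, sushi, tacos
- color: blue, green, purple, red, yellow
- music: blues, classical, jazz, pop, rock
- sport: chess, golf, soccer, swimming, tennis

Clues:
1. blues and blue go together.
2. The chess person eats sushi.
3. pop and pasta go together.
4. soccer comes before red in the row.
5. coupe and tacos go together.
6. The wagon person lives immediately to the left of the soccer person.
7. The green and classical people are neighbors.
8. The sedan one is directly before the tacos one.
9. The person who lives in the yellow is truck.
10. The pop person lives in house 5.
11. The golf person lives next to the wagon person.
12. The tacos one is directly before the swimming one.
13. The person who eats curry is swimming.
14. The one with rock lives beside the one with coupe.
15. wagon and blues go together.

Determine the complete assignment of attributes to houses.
Solution:

House | Vehicle | Food | Color | Music | Sport
----------------------------------------------
  1   | sedan | sushi | green | rock | chess
  2   | coupe | tacos | purple | classical | golf
  3   | wagon | curry | blue | blues | swimming
  4   | truck | pizza | yellow | jazz | soccer
  5   | van | pasta | red | pop | tennis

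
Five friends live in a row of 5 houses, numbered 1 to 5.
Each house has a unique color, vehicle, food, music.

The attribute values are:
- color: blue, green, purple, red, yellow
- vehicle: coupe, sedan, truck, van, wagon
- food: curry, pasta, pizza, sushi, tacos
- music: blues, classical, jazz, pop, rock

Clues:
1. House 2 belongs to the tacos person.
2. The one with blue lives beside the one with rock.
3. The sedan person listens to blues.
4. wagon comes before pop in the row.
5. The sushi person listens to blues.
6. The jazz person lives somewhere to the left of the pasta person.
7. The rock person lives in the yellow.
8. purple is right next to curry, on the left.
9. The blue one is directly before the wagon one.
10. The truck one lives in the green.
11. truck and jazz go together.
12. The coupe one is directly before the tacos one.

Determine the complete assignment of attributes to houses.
Solution:

House | Color | Vehicle | Food | Music
--------------------------------------
  1   | blue | coupe | pizza | classical
  2   | yellow | wagon | tacos | rock
  3   | purple | sedan | sushi | blues
  4   | green | truck | curry | jazz
  5   | red | van | pasta | pop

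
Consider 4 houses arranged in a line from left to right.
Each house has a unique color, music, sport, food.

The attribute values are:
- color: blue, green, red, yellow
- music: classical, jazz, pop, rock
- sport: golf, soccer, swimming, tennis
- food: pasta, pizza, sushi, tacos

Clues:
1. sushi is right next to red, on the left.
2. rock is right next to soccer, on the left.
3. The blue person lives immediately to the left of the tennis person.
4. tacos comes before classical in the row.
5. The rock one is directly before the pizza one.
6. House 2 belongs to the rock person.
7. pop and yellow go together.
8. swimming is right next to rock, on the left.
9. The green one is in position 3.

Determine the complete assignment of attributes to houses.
Solution:

House | Color | Music | Sport | Food
------------------------------------
  1   | blue | jazz | swimming | sushi
  2   | red | rock | tennis | tacos
  3   | green | classical | soccer | pizza
  4   | yellow | pop | golf | pasta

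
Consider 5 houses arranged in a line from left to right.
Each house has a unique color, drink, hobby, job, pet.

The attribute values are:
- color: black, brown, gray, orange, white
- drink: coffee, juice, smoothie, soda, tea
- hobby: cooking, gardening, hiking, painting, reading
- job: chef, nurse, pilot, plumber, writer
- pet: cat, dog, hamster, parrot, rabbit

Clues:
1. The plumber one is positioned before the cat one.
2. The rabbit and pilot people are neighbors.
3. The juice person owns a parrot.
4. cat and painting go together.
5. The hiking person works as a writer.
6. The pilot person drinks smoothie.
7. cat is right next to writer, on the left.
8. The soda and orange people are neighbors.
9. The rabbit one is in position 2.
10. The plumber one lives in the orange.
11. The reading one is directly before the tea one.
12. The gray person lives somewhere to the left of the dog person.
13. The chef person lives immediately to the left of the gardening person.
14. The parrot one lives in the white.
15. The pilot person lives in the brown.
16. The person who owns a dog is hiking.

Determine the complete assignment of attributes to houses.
Solution:

House | Color | Drink | Hobby | Job | Pet
-----------------------------------------
  1   | gray | soda | reading | chef | hamster
  2   | orange | tea | gardening | plumber | rabbit
  3   | brown | smoothie | painting | pilot | cat
  4   | black | coffee | hiking | writer | dog
  5   | white | juice | cooking | nurse | parrot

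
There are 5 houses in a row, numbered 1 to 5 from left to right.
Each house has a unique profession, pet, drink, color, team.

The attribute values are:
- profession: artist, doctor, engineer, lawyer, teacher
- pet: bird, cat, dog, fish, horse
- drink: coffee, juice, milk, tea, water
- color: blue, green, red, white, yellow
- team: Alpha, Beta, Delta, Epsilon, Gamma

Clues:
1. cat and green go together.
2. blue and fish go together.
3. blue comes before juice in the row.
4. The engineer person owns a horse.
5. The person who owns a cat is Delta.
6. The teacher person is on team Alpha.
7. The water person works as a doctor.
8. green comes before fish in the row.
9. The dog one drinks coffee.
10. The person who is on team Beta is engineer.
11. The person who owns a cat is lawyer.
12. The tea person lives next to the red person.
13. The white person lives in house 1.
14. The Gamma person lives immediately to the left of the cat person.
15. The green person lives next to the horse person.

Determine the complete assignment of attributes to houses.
Solution:

House | Profession | Pet | Drink | Color | Team
-----------------------------------------------
  1   | artist | dog | coffee | white | Gamma
  2   | lawyer | cat | tea | green | Delta
  3   | engineer | horse | milk | red | Beta
  4   | doctor | fish | water | blue | Epsilon
  5   | teacher | bird | juice | yellow | Alpha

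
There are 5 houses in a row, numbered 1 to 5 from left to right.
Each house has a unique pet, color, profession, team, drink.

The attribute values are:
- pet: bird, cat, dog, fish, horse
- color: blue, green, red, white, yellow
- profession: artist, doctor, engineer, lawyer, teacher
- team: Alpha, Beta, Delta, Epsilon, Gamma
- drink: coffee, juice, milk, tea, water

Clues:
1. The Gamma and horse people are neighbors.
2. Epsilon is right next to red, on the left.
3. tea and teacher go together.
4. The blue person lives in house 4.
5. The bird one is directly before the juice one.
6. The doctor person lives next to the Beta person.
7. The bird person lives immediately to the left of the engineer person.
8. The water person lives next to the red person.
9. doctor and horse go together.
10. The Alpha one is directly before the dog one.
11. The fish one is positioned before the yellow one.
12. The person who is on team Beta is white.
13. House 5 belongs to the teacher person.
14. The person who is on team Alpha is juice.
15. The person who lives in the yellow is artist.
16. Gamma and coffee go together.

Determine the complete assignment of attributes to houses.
Solution:

House | Pet | Color | Profession | Team | Drink
-----------------------------------------------
  1   | bird | green | lawyer | Epsilon | water
  2   | fish | red | engineer | Alpha | juice
  3   | dog | yellow | artist | Gamma | coffee
  4   | horse | blue | doctor | Delta | milk
  5   | cat | white | teacher | Beta | tea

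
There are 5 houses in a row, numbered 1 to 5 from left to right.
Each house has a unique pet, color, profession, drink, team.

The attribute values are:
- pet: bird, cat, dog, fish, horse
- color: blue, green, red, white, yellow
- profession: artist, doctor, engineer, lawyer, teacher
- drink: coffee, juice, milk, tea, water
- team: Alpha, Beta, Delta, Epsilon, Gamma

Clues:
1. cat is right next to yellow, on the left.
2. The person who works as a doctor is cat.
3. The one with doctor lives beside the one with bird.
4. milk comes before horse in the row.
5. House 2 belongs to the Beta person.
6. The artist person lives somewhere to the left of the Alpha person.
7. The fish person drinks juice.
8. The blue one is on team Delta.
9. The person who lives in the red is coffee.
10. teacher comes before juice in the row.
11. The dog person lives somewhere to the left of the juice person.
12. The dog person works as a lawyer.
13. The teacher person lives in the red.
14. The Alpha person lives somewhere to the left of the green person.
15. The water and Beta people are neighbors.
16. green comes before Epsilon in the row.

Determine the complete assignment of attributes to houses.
Solution:

House | Pet | Color | Profession | Drink | Team
-----------------------------------------------
  1   | cat | blue | doctor | water | Delta
  2   | bird | yellow | artist | milk | Beta
  3   | horse | red | teacher | coffee | Alpha
  4   | dog | green | lawyer | tea | Gamma
  5   | fish | white | engineer | juice | Epsilon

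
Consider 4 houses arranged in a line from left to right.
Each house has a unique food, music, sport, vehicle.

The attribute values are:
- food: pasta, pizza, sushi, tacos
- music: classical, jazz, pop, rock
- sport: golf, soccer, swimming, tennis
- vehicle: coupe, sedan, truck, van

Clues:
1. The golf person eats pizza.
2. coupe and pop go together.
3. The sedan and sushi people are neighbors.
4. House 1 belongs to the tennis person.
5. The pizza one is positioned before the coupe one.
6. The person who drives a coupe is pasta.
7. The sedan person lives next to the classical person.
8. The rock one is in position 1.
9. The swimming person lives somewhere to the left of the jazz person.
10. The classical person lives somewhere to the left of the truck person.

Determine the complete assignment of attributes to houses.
Solution:

House | Food | Music | Sport | Vehicle
--------------------------------------
  1   | tacos | rock | tennis | sedan
  2   | sushi | classical | swimming | van
  3   | pizza | jazz | golf | truck
  4   | pasta | pop | soccer | coupe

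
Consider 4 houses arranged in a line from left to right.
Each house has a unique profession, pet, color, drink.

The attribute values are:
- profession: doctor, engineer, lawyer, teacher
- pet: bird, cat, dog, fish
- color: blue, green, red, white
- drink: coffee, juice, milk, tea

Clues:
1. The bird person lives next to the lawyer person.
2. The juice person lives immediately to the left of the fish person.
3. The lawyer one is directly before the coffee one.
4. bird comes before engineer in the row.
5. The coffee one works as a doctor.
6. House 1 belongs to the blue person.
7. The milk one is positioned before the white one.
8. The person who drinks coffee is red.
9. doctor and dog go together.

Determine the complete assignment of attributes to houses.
Solution:

House | Profession | Pet | Color | Drink
----------------------------------------
  1   | teacher | bird | blue | juice
  2   | lawyer | fish | green | milk
  3   | doctor | dog | red | coffee
  4   | engineer | cat | white | tea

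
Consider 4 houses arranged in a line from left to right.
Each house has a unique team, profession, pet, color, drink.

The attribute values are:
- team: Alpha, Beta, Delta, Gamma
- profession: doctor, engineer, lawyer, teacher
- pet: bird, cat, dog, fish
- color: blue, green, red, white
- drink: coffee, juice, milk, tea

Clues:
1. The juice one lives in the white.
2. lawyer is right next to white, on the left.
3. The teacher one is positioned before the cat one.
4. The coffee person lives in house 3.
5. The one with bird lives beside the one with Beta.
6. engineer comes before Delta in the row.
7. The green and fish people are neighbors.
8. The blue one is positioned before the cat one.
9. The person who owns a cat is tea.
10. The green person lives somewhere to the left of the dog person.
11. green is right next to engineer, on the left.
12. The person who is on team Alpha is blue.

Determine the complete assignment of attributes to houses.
Solution:

House | Team | Profession | Pet | Color | Drink
-----------------------------------------------
  1   | Gamma | lawyer | bird | green | milk
  2   | Beta | engineer | fish | white | juice
  3   | Alpha | teacher | dog | blue | coffee
  4   | Delta | doctor | cat | red | tea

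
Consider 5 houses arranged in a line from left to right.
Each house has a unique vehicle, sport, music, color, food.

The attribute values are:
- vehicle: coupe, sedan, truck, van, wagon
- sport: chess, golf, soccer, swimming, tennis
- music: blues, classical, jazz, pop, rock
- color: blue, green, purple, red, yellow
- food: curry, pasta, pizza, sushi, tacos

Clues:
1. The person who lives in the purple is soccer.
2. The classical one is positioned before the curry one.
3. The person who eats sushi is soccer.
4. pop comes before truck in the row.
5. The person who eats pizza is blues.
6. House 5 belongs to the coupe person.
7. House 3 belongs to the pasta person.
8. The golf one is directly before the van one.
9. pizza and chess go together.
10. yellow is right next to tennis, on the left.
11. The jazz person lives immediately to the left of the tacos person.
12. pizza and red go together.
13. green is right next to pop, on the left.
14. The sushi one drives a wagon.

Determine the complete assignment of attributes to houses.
Solution:

House | Vehicle | Sport | Music | Color | Food
----------------------------------------------
  1   | wagon | soccer | jazz | purple | sushi
  2   | sedan | golf | classical | green | tacos
  3   | van | swimming | pop | yellow | pasta
  4   | truck | tennis | rock | blue | curry
  5   | coupe | chess | blues | red | pizza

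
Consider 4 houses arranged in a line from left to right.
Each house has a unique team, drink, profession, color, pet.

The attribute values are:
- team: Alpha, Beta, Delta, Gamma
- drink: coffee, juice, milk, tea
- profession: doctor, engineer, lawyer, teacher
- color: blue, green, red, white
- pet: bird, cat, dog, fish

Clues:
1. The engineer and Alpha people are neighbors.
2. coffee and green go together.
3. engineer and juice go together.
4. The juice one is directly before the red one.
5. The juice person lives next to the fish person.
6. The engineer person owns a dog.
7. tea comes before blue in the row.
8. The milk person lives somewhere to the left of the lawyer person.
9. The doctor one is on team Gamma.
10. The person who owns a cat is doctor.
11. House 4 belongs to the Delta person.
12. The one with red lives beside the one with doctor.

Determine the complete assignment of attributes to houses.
Solution:

House | Team | Drink | Profession | Color | Pet
-----------------------------------------------
  1   | Beta | juice | engineer | white | dog
  2   | Alpha | tea | teacher | red | fish
  3   | Gamma | milk | doctor | blue | cat
  4   | Delta | coffee | lawyer | green | bird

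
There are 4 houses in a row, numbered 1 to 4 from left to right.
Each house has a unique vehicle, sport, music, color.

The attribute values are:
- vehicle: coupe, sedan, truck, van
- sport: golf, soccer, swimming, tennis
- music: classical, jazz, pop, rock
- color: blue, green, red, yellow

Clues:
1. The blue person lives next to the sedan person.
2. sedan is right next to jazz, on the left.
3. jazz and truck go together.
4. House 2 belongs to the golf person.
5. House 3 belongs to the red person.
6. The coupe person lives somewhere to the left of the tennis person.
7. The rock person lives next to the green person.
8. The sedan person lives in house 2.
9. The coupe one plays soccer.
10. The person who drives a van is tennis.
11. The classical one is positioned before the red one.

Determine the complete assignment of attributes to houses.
Solution:

House | Vehicle | Sport | Music | Color
---------------------------------------
  1   | coupe | soccer | rock | blue
  2   | sedan | golf | classical | green
  3   | truck | swimming | jazz | red
  4   | van | tennis | pop | yellow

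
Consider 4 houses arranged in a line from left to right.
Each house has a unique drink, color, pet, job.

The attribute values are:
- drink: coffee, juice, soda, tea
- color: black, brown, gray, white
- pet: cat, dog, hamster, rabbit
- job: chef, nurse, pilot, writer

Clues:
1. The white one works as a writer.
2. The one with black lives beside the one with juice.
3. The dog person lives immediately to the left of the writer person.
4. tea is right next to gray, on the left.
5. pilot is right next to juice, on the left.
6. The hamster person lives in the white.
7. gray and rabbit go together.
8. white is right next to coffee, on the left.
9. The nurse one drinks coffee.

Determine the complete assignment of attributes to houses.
Solution:

House | Drink | Color | Pet | Job
---------------------------------
  1   | soda | black | cat | pilot
  2   | juice | brown | dog | chef
  3   | tea | white | hamster | writer
  4   | coffee | gray | rabbit | nurse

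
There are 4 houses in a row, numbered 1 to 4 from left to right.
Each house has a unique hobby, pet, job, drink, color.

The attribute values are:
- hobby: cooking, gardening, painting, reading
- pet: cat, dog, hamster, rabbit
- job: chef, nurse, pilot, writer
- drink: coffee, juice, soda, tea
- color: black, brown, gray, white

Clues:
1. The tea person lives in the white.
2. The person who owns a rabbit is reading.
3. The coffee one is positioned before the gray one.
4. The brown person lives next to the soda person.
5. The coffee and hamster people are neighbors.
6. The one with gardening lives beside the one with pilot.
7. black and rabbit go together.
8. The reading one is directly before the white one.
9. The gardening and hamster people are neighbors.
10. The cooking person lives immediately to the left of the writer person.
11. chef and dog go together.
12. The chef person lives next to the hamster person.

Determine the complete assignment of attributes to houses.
Solution:

House | Hobby | Pet | Job | Drink | Color
-----------------------------------------
  1   | gardening | dog | chef | coffee | brown
  2   | cooking | hamster | pilot | soda | gray
  3   | reading | rabbit | writer | juice | black
  4   | painting | cat | nurse | tea | white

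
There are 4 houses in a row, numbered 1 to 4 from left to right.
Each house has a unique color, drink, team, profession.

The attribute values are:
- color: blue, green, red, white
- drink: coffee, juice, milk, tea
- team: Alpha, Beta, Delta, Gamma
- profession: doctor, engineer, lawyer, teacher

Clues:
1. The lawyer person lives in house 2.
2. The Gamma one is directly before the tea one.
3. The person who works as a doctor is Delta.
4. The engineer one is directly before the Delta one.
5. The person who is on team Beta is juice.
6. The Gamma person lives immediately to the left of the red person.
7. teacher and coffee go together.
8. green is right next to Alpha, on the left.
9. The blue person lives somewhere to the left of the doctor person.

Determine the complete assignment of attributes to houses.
Solution:

House | Color | Drink | Team | Profession
-----------------------------------------
  1   | green | coffee | Gamma | teacher
  2   | red | tea | Alpha | lawyer
  3   | blue | juice | Beta | engineer
  4   | white | milk | Delta | doctor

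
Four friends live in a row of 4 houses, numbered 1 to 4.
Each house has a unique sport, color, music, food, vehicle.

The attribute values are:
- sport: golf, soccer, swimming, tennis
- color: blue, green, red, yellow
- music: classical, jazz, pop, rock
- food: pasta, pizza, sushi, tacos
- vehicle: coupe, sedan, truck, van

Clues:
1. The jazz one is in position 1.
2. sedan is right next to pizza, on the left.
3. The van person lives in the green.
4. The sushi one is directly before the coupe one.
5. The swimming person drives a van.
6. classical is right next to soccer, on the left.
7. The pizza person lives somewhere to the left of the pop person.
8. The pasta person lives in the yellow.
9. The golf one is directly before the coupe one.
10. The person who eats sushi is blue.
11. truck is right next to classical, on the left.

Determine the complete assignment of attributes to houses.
Solution:

House | Sport | Color | Music | Food | Vehicle
----------------------------------------------
  1   | tennis | yellow | jazz | pasta | truck
  2   | golf | blue | classical | sushi | sedan
  3   | soccer | red | rock | pizza | coupe
  4   | swimming | green | pop | tacos | van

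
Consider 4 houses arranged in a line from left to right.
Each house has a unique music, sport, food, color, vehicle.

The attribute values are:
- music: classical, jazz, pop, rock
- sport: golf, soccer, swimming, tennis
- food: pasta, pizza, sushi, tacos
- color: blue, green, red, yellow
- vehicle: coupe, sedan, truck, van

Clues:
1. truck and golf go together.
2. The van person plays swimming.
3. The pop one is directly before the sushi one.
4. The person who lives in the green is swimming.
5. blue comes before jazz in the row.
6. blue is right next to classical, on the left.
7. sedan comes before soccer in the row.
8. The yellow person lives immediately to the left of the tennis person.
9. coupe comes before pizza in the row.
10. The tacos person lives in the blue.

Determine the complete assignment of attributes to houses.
Solution:

House | Music | Sport | Food | Color | Vehicle
----------------------------------------------
  1   | rock | golf | pasta | yellow | truck
  2   | pop | tennis | tacos | blue | sedan
  3   | classical | soccer | sushi | red | coupe
  4   | jazz | swimming | pizza | green | van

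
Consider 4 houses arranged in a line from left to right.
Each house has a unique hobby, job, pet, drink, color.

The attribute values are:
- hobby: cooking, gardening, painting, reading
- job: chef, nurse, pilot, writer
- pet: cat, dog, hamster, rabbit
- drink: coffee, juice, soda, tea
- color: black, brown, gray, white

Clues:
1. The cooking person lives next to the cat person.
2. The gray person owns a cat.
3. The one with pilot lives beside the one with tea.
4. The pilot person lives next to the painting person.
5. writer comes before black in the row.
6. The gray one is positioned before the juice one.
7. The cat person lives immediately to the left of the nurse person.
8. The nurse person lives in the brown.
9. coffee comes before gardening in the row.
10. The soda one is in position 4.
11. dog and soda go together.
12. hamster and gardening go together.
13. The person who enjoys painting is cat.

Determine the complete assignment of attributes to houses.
Solution:

House | Hobby | Job | Pet | Drink | Color
-----------------------------------------
  1   | cooking | pilot | rabbit | coffee | white
  2   | painting | writer | cat | tea | gray
  3   | gardening | nurse | hamster | juice | brown
  4   | reading | chef | dog | soda | black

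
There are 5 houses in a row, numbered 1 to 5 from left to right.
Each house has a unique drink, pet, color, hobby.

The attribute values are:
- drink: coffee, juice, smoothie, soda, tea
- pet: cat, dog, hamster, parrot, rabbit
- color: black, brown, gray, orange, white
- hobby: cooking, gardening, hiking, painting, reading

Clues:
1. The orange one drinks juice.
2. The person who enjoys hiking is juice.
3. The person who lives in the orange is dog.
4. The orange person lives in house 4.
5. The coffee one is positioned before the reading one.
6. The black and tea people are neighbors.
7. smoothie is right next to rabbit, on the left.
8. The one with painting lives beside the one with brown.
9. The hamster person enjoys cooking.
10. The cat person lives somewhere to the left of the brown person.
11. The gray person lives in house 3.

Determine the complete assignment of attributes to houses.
Solution:

House | Drink | Pet | Color | Hobby
-----------------------------------
  1   | smoothie | cat | black | painting
  2   | tea | rabbit | brown | gardening
  3   | coffee | hamster | gray | cooking
  4   | juice | dog | orange | hiking
  5   | soda | parrot | white | reading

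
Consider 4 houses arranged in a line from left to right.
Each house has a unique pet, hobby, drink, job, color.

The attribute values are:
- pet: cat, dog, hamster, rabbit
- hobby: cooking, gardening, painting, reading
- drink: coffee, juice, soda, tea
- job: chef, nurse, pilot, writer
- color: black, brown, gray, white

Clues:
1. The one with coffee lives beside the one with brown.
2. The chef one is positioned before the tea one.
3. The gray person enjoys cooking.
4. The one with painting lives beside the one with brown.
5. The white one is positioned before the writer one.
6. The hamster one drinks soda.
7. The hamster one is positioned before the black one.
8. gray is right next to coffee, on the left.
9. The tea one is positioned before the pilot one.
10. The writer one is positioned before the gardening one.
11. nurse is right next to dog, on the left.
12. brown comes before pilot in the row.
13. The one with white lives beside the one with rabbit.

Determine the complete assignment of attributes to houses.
Solution:

House | Pet | Hobby | Drink | Job | Color
-----------------------------------------
  1   | hamster | cooking | soda | nurse | gray
  2   | dog | painting | coffee | chef | white
  3   | rabbit | reading | tea | writer | brown
  4   | cat | gardening | juice | pilot | black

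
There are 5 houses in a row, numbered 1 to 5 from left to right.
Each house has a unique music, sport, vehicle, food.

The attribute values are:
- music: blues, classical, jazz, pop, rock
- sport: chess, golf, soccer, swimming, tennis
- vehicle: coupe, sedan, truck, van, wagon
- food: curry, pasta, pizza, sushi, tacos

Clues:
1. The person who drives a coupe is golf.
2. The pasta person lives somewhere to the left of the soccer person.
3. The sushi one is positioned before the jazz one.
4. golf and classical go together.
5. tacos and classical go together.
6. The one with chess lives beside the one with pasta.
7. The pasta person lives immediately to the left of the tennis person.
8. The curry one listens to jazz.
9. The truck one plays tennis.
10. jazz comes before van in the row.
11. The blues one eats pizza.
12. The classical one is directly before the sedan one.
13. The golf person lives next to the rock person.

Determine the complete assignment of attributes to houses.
Solution:

House | Music | Sport | Vehicle | Food
--------------------------------------
  1   | classical | golf | coupe | tacos
  2   | rock | chess | sedan | sushi
  3   | pop | swimming | wagon | pasta
  4   | jazz | tennis | truck | curry
  5   | blues | soccer | van | pizza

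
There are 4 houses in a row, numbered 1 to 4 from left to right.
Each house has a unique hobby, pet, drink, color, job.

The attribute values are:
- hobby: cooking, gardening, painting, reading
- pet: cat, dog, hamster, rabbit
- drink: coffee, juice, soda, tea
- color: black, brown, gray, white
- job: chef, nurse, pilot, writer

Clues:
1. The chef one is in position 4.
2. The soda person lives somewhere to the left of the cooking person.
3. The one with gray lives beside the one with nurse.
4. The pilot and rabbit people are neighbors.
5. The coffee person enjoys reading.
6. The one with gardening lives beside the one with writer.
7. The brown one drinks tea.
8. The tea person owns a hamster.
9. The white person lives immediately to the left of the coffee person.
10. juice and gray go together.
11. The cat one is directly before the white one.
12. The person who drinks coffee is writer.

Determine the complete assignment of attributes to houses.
Solution:

House | Hobby | Pet | Drink | Color | Job
-----------------------------------------
  1   | painting | cat | juice | gray | pilot
  2   | gardening | rabbit | soda | white | nurse
  3   | reading | dog | coffee | black | writer
  4   | cooking | hamster | tea | brown | chef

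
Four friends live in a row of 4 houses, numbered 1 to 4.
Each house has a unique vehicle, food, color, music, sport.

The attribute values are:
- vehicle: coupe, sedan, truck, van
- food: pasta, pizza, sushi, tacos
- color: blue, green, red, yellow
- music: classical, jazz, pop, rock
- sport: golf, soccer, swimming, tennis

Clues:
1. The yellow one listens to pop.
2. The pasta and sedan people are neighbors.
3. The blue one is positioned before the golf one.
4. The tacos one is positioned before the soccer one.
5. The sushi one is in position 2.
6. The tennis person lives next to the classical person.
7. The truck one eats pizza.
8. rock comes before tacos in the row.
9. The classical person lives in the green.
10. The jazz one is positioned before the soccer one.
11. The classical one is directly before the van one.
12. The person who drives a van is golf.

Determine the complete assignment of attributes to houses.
Solution:

House | Vehicle | Food | Color | Music | Sport
----------------------------------------------
  1   | coupe | pasta | blue | rock | tennis
  2   | sedan | sushi | green | classical | swimming
  3   | van | tacos | red | jazz | golf
  4   | truck | pizza | yellow | pop | soccer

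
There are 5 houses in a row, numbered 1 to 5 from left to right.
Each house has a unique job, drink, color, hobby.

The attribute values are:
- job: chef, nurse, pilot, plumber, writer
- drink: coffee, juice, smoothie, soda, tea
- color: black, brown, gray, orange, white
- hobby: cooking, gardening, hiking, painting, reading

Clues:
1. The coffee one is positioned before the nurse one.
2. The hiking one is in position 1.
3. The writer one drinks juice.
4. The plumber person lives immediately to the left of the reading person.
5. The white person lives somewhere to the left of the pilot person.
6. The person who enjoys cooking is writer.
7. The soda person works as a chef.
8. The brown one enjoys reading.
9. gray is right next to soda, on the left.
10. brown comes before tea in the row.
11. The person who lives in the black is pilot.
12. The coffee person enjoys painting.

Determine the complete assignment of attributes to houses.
Solution:

House | Job | Drink | Color | Hobby
-----------------------------------
  1   | plumber | smoothie | gray | hiking
  2   | chef | soda | brown | reading
  3   | writer | juice | white | cooking
  4   | pilot | coffee | black | painting
  5   | nurse | tea | orange | gardening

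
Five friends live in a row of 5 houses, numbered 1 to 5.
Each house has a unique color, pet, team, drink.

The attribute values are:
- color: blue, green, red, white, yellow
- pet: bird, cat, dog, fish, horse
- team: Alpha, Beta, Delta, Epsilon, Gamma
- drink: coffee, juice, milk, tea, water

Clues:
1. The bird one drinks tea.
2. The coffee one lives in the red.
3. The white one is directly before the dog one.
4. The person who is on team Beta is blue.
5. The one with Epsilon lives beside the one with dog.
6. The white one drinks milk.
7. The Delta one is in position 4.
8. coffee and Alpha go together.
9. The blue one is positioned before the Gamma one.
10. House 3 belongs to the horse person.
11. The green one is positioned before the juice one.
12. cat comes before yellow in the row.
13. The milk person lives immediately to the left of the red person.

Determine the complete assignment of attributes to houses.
Solution:

House | Color | Pet | Team | Drink
----------------------------------
  1   | white | cat | Epsilon | milk
  2   | red | dog | Alpha | coffee
  3   | blue | horse | Beta | water
  4   | green | bird | Delta | tea
  5   | yellow | fish | Gamma | juice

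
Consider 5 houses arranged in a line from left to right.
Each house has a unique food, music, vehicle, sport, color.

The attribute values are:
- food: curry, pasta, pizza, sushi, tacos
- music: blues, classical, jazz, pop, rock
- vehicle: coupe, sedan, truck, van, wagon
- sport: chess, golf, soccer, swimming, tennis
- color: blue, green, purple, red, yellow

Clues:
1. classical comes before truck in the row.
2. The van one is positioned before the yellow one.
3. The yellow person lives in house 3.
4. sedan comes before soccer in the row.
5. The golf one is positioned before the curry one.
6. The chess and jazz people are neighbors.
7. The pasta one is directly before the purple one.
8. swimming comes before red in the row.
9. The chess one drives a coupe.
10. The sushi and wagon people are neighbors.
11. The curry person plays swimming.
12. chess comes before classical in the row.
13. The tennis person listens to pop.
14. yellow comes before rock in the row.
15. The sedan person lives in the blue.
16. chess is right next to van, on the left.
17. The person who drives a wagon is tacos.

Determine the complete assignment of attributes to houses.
Solution:

House | Food | Music | Vehicle | Sport | Color
----------------------------------------------
  1   | pasta | blues | coupe | chess | green
  2   | sushi | jazz | van | golf | purple
  3   | tacos | pop | wagon | tennis | yellow
  4   | curry | classical | sedan | swimming | blue
  5   | pizza | rock | truck | soccer | red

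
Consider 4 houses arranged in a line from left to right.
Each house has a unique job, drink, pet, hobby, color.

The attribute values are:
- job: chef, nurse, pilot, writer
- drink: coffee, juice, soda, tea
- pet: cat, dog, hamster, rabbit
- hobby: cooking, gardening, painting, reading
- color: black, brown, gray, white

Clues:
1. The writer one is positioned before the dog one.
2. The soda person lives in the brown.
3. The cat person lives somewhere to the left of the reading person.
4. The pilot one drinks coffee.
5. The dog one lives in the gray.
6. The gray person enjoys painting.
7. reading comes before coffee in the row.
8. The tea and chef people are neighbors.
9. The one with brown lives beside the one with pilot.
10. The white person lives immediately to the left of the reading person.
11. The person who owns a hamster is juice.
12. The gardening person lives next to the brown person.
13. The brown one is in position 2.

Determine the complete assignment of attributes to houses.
Solution:

House | Job | Drink | Pet | Hobby | Color
-----------------------------------------
  1   | writer | tea | cat | gardening | white
  2   | chef | soda | rabbit | reading | brown
  3   | pilot | coffee | dog | painting | gray
  4   | nurse | juice | hamster | cooking | black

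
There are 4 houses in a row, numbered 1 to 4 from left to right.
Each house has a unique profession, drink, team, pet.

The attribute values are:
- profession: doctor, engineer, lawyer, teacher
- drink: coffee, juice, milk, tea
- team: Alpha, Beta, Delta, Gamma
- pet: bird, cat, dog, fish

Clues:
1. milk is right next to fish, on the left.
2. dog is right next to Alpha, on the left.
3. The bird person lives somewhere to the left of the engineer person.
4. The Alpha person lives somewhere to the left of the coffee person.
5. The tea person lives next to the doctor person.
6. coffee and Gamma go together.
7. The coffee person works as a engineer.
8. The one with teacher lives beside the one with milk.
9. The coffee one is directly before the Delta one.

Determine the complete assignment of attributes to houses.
Solution:

House | Profession | Drink | Team | Pet
---------------------------------------
  1   | teacher | tea | Beta | dog
  2   | doctor | milk | Alpha | bird
  3   | engineer | coffee | Gamma | fish
  4   | lawyer | juice | Delta | cat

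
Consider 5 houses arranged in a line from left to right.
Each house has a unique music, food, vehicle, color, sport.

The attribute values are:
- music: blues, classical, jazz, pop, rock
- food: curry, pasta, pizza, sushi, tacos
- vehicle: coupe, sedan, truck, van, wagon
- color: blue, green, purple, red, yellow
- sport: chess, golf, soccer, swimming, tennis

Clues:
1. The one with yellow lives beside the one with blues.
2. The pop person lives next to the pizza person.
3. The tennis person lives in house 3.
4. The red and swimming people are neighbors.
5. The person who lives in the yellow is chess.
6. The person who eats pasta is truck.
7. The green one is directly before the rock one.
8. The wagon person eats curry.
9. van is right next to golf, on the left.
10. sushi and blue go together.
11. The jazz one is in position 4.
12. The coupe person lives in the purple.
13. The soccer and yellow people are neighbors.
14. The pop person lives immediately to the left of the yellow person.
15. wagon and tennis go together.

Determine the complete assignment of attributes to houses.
Solution:

House | Music | Food | Vehicle | Color | Sport
----------------------------------------------
  1   | pop | pasta | truck | green | soccer
  2   | rock | pizza | sedan | yellow | chess
  3   | blues | curry | wagon | red | tennis
  4   | jazz | sushi | van | blue | swimming
  5   | classical | tacos | coupe | purple | golf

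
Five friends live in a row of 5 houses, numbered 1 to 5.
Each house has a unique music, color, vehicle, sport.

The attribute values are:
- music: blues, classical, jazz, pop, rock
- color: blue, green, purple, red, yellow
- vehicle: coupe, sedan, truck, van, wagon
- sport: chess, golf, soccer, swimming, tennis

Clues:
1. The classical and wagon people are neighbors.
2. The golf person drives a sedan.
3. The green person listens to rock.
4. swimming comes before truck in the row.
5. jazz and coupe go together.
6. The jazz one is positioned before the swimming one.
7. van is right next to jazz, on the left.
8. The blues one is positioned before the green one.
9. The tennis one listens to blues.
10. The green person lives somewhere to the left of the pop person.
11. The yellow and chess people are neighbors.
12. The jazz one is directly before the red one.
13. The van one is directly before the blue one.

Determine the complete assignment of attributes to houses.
Solution:

House | Music | Color | Vehicle | Sport
---------------------------------------
  1   | blues | yellow | van | tennis
  2   | jazz | blue | coupe | chess
  3   | classical | red | sedan | golf
  4   | rock | green | wagon | swimming
  5   | pop | purple | truck | soccer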